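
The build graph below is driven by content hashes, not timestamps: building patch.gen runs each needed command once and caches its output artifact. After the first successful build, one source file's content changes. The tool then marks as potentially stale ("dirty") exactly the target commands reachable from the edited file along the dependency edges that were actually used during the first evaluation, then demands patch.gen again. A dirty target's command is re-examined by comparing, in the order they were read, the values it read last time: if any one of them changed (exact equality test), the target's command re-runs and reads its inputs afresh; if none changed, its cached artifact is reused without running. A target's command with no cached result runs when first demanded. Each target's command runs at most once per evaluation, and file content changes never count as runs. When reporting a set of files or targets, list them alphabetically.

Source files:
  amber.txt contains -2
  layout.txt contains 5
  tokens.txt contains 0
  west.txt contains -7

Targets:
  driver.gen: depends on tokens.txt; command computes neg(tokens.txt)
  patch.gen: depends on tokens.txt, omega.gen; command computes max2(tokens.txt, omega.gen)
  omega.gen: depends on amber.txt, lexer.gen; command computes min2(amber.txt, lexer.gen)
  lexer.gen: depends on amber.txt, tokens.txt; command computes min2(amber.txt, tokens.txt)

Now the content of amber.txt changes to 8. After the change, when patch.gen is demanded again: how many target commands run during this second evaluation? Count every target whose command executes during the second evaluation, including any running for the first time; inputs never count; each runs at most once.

Run set: lexer.gen, omega.gen, patch.gen (3 run).

Initial pass — values computed on the first demand:
  lexer.gen = min2(-2, 0) = -2
  omega.gen = min2(-2, -2) = -2
  patch.gen = max2(0, -2) = 0

Second demand — change propagation:
  lexer.gen: re-runs because amber.txt -2->8; new result 0.
  omega.gen: re-runs because amber.txt -2->8; lexer.gen -2->0; new result 0.
  patch.gen: re-runs because omega.gen -2->0; new result 0 (unchanged).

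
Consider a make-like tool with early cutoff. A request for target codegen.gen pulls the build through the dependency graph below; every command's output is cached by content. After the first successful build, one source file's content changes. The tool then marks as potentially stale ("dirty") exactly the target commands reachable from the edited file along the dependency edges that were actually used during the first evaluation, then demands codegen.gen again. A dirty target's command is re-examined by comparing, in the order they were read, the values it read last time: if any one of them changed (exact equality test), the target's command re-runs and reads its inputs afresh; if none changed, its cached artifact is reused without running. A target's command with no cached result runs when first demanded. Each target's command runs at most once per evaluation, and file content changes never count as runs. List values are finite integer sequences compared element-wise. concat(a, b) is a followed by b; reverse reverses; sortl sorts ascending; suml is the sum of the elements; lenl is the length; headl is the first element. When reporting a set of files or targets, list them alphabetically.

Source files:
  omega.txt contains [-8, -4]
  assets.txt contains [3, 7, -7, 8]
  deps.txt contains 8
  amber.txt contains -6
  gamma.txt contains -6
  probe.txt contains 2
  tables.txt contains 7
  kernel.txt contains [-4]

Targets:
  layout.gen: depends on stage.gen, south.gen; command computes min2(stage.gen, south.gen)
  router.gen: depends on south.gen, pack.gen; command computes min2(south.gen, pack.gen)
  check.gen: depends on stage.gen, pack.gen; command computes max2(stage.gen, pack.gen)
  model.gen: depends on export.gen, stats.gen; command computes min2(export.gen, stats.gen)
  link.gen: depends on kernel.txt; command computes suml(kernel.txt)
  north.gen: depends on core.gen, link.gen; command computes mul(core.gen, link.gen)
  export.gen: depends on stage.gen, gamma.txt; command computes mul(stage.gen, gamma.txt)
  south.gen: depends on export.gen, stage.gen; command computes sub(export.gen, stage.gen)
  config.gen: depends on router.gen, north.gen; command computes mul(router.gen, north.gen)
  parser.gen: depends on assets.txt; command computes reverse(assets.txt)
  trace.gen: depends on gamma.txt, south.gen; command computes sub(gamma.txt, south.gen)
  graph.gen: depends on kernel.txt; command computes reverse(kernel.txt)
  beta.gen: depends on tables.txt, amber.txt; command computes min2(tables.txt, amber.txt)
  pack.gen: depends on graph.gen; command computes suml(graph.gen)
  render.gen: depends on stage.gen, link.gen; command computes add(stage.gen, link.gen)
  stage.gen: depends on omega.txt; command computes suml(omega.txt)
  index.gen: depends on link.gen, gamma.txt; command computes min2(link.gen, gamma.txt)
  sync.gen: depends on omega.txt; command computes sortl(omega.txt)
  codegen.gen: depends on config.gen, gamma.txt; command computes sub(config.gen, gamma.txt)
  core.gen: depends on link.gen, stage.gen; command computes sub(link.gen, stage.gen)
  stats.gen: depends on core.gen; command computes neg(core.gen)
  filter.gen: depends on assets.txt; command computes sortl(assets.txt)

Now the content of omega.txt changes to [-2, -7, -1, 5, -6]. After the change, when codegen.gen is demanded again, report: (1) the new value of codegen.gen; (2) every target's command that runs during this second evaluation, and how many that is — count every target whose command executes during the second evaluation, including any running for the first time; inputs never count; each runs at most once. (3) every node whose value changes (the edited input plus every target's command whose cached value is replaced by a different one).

Demanding codegen.gen again yields 118.
8 target commands run: codegen.gen, config.gen, core.gen, export.gen, north.gen, router.gen, south.gen, stage.gen.
The nodes whose values change: codegen.gen, config.gen, core.gen, export.gen, north.gen, omega.txt, south.gen, stage.gen.

First demand of the output computes:
  graph.gen = reverse([-4]) = [-4]
  link.gen = suml([-4]) = -4
  pack.gen = suml([-4]) = -4
  stage.gen = suml([-8, -4]) = -12
  core.gen = sub(-4, -12) = 8
  export.gen = mul(-12, -6) = 72
  north.gen = mul(8, -4) = -32
  south.gen = sub(72, -12) = 84
  router.gen = min2(84, -4) = -4
  config.gen = mul(-4, -32) = 128
  codegen.gen = sub(128, -6) = 134

After the edit, cleaning proceeds:
  stage.gen: a read changed (omega.txt [-8, -4]->[-2, -7, -1, 5, -6]) — executes, giving -11.
  core.gen: a read changed (stage.gen -12->-11) — executes, giving 7.
  export.gen: a read changed (stage.gen -12->-11) — executes, giving 66.
  north.gen: a read changed (core.gen 8->7) — executes, giving -28.
  south.gen: a read changed (export.gen 72->66; stage.gen -12->-11) — executes, giving 77.
  router.gen: a read changed (south.gen 84->77) — executes, giving -4 — identical to its old value.
  config.gen: a read changed (north.gen -32->-28) — executes, giving 112.
  codegen.gen: a read changed (config.gen 128->112) — executes, giving 118.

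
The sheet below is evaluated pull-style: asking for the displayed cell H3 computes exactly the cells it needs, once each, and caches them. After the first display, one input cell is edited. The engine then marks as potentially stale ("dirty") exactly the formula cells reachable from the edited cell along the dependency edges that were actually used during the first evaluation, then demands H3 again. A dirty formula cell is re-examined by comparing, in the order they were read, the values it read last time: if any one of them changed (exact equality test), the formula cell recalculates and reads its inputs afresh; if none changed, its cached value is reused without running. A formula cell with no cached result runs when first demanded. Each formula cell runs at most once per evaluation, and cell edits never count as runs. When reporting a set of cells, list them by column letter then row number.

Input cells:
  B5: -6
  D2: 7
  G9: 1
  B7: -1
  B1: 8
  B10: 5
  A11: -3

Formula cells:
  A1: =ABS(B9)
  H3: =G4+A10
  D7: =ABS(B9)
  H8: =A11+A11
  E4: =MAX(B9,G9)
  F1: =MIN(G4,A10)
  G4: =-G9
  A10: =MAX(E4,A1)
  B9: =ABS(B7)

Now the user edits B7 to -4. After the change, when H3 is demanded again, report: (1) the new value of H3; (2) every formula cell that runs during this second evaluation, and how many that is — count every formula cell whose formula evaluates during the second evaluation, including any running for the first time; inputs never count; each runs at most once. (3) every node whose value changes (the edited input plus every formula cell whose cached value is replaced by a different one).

First demand of the output computes:
  B9 = ABS(-1) = 1
  A1 = ABS(1) = 1
  E4 = MAX(1, 1) = 1
  A10 = MAX(1, 1) = 1
  G4 = -(1) = -1
  H3 = -1 + 1 = 0

After the edit, cleaning proceeds:
  B9: a read changed (B7 -1->-4) — executes, giving 4.
  A1: a read changed (B9 1->4) — executes, giving 4.
  E4: a read changed (B9 1->4) — executes, giving 4.
  A10: a read changed (E4 1->4; A1 1->4) — executes, giving 4.
  H3: a read changed (A10 1->4) — executes, giving 3.

Demanding H3 again yields 3.
5 formula cells run: A1, A10, B9, E4, H3.
The nodes whose values change: A1, A10, B7, B9, E4, H3.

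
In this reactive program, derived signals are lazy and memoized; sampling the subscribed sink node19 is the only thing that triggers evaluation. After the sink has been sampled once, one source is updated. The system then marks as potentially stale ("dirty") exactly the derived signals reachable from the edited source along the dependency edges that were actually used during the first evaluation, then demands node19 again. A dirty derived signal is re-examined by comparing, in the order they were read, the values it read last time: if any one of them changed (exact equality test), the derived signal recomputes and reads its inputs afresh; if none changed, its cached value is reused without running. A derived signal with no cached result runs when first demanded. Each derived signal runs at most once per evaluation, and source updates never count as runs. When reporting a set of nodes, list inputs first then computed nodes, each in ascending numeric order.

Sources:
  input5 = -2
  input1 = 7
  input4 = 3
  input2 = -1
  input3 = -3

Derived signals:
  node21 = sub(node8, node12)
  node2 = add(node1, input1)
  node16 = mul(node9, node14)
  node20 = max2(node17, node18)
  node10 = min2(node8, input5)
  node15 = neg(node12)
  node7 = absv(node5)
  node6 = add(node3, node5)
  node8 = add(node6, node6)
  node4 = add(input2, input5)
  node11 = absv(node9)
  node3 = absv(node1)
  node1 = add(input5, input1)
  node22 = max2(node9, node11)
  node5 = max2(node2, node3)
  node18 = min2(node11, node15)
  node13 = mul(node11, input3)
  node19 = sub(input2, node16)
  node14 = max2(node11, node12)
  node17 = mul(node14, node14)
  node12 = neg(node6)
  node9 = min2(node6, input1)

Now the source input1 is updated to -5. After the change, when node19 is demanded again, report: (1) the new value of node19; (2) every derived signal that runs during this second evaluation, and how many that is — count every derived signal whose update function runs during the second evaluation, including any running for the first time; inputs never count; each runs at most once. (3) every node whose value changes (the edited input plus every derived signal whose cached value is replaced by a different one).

First demand of the output computes:
  node1 = add(-2, 7) = 5
  node2 = add(5, 7) = 12
  node3 = absv(5) = 5
  node5 = max2(12, 5) = 12
  node6 = add(5, 12) = 17
  node9 = min2(17, 7) = 7
  node11 = absv(7) = 7
  node12 = neg(17) = -17
  node14 = max2(7, -17) = 7
  node16 = mul(7, 7) = 49
  node19 = sub(-1, 49) = -50

After the edit, cleaning proceeds:
  node1: a read changed (input1 7->-5) — executes, giving -7.
  node2: a read changed (node1 5->-7; input1 7->-5) — executes, giving -12.
  node3: a read changed (node1 5->-7) — executes, giving 7.
  node5: a read changed (node2 12->-12; node3 5->7) — executes, giving 7.
  node6: a read changed (node3 5->7; node5 12->7) — executes, giving 14.
  node9: a read changed (node6 17->14; input1 7->-5) — executes, giving -5.
  node11: a read changed (node9 7->-5) — executes, giving 5.
  node12: a read changed (node6 17->14) — executes, giving -14.
  node14: a read changed (node11 7->5; node12 -17->-14) — executes, giving 5.
  node16: a read changed (node9 7->-5; node14 7->5) — executes, giving -25.
  node19: a read changed (node16 49->-25) — executes, giving 24.

Demanding node19 again yields 24.
11 derived signals run: node1, node2, node3, node5, node6, node9, node11, node12, node14, node16, node19.
The nodes whose values change: input1, node1, node2, node3, node5, node6, node9, node11, node12, node14, node16, node19.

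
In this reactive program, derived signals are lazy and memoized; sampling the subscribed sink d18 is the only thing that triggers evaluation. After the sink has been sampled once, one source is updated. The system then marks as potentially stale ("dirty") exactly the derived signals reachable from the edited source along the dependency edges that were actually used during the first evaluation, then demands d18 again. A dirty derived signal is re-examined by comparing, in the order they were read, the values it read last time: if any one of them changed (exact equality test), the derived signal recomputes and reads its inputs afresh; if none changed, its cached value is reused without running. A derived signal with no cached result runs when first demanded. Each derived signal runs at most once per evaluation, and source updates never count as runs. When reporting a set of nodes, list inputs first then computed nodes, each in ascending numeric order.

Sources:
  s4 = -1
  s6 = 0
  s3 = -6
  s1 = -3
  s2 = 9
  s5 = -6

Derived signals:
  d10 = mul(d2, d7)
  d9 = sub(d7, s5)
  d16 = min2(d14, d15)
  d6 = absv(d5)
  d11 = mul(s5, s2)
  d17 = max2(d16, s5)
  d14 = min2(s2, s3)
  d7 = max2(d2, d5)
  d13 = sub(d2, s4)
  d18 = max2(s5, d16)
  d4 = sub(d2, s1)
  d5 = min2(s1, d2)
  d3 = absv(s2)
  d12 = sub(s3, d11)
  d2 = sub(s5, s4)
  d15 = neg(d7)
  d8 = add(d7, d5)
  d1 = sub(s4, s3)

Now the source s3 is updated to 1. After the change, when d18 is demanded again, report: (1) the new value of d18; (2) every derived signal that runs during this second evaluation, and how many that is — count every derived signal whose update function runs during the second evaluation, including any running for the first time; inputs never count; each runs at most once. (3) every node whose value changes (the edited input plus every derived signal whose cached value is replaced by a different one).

Demanding d18 again yields 1.
3 derived signals run: d14, d16, d18.
The nodes whose values change: s3, d14, d16, d18.

First demand of the output computes:
  d2 = sub(-6, -1) = -5
  d5 = min2(-3, -5) = -5
  d7 = max2(-5, -5) = -5
  d14 = min2(9, -6) = -6
  d15 = neg(-5) = 5
  d16 = min2(-6, 5) = -6
  d18 = max2(-6, -6) = -6

After the edit, cleaning proceeds:
  d14: a read changed (s3 -6->1) — executes, giving 1.
  d16: a read changed (d14 -6->1) — executes, giving 1.
  d18: a read changed (d16 -6->1) — executes, giving 1.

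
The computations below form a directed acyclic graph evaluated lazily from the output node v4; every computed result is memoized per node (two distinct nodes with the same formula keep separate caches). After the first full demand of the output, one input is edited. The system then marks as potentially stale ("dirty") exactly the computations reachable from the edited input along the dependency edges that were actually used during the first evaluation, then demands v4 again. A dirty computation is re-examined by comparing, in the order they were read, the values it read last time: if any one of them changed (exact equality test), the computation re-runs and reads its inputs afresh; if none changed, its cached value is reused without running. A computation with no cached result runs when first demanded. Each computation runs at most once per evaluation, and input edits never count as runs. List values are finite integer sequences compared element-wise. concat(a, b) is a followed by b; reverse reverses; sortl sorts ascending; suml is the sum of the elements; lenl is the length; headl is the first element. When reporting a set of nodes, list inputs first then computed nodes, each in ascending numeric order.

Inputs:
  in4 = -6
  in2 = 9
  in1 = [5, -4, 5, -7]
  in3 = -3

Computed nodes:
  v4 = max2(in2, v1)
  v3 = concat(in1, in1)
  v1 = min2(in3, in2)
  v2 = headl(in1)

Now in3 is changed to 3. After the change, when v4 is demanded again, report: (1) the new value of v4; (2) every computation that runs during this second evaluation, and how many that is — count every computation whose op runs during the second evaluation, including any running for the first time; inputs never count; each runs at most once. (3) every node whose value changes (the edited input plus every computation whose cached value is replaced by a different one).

Demanding v4 again yields 9.
2 computations run: v1, v4.
The nodes whose values change: in3, v1.

First demand of the output computes:
  v1 = min2(-3, 9) = -3
  v4 = max2(9, -3) = 9

After the edit, cleaning proceeds:
  v1: a read changed (in3 -3->3) — executes, giving 3.
  v4: a read changed (v1 -3->3) — executes, giving 9 — identical to its old value.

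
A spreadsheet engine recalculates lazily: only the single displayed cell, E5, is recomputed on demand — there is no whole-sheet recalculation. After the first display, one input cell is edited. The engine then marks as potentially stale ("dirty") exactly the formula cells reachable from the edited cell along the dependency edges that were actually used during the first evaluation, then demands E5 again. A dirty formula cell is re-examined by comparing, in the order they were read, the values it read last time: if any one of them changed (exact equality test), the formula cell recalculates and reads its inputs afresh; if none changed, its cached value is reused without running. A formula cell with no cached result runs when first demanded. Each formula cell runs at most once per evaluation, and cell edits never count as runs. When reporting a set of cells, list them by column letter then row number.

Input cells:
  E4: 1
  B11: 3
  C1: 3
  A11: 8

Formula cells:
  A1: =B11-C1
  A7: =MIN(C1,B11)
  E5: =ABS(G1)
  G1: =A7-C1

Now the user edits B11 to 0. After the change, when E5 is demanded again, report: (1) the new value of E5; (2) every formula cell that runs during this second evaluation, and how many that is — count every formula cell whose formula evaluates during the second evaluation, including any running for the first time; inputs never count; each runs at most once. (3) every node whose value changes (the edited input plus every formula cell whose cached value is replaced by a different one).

New value of E5: 3.
Formula cells that run: A7, E5, G1 — 3 in total.
Values that change: A7, B11, E5, G1.

First evaluation (everything demanded from the output):
  A7 = MIN(3, 3) = 3
  G1 = 3 - 3 = 0
  E5 = ABS(0) = 0

Propagation after the edit:
  A7: runs — B11 3->0; result 0.
  G1: runs — A7 3->0; result -3.
  E5: runs — G1 0->-3; result 3.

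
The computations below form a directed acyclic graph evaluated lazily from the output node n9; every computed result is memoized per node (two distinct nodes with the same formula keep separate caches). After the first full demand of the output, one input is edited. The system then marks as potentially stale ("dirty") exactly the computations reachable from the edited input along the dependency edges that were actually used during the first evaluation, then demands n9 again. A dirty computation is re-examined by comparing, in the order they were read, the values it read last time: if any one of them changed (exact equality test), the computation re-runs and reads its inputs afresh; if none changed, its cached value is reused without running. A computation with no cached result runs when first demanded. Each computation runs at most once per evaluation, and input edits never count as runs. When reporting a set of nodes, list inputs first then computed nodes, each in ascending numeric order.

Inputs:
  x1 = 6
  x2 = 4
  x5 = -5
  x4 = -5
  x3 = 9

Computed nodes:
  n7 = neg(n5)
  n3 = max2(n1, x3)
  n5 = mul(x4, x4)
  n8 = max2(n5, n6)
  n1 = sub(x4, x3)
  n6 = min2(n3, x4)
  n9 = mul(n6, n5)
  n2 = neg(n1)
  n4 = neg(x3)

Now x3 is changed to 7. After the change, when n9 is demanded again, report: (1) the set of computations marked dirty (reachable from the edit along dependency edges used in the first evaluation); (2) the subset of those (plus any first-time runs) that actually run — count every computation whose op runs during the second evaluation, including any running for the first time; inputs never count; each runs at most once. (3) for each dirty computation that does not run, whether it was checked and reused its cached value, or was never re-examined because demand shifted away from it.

First demand of the output computes:
  n1 = sub(-5, 9) = -14
  n3 = max2(-14, 9) = 9
  n5 = mul(-5, -5) = 25
  n6 = min2(9, -5) = -5
  n9 = mul(-5, 25) = -125

After the edit, cleaning proceeds:
  n1: a read changed (x3 9->7) — executes, giving -12.
  n3: a read changed (n1 -14->-12; x3 9->7) — executes, giving 7.
  n6: a read changed (n3 9->7) — executes, giving -5 — identical to its old value.
  n9: dirty, but its reads are unchanged (n6 unchanged, n5 unchanged); cached -125 stands.

Note the absorption at n6: it re-runs yet its value is the same, leaving the output's value untouched.

The edit dirties: n1, n3, n6, n9.
3 computations run: n1, n3, n6.
Cache hits after checking: n9.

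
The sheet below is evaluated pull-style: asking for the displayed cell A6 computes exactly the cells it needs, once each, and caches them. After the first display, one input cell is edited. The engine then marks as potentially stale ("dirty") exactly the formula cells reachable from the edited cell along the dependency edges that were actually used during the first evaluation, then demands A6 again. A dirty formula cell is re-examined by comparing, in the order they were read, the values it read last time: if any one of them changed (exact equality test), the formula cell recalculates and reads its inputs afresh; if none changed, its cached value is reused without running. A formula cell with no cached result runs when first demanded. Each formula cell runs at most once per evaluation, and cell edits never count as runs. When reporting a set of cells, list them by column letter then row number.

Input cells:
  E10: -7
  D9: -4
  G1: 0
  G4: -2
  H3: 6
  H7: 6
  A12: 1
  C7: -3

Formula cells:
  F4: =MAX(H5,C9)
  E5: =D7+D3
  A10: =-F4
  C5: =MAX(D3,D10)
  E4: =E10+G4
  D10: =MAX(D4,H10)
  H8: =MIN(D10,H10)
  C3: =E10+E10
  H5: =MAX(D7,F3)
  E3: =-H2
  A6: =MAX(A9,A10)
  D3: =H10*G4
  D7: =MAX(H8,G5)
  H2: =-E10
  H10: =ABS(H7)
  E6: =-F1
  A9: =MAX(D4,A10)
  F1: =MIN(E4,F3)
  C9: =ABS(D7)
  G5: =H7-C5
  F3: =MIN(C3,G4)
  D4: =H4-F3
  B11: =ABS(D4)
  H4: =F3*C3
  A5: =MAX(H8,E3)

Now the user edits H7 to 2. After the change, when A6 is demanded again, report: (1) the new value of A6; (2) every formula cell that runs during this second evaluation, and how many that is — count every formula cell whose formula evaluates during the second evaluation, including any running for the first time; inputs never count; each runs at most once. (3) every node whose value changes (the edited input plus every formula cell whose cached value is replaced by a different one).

Demanding A6 again yields 210.
13 formula cells run: A6, A9, A10, C5, C9, D3, D7, D10, F4, G5, H5, H8, H10.
The nodes whose values change: A10, C9, D3, D7, F4, G5, H5, H7, H8, H10.

First demand of the output computes:
  C3 = -7 + -7 = -14
  F3 = MIN(-14, -2) = -14
  H4 = -14 * -14 = 196
  D4 = 196 - -14 = 210
  H10 = ABS(6) = 6
  D3 = 6 * -2 = -12
  D10 = MAX(210, 6) = 210
  C5 = MAX(-12, 210) = 210
  G5 = 6 - 210 = -204
  H8 = MIN(210, 6) = 6
  D7 = MAX(6, -204) = 6
  C9 = ABS(6) = 6
  H5 = MAX(6, -14) = 6
  F4 = MAX(6, 6) = 6
  A10 = -(6) = -6
  A9 = MAX(210, -6) = 210
  A6 = MAX(210, -6) = 210

After the edit, cleaning proceeds:
  H10: a read changed (H7 6->2) — executes, giving 2.
  D3: a read changed (H10 6->2) — executes, giving -4.
  D10: a read changed (H10 6->2) — executes, giving 210 — identical to its old value.
  C5: a read changed (D3 -12->-4) — executes, giving 210 — identical to its old value.
  G5: a read changed (H7 6->2) — executes, giving -208.
  H8: a read changed (H10 6->2) — executes, giving 2.
  D7: a read changed (H8 6->2; G5 -204->-208) — executes, giving 2.
  C9: a read changed (D7 6->2) — executes, giving 2.
  H5: a read changed (D7 6->2) — executes, giving 2.
  F4: a read changed (H5 6->2; C9 6->2) — executes, giving 2.
  A10: a read changed (F4 6->2) — executes, giving -2.
  A9: a read changed (A10 -6->-2) — executes, giving 210 — identical to its old value.
  A6: a read changed (A10 -6->-2) — executes, giving 210 — identical to its old value.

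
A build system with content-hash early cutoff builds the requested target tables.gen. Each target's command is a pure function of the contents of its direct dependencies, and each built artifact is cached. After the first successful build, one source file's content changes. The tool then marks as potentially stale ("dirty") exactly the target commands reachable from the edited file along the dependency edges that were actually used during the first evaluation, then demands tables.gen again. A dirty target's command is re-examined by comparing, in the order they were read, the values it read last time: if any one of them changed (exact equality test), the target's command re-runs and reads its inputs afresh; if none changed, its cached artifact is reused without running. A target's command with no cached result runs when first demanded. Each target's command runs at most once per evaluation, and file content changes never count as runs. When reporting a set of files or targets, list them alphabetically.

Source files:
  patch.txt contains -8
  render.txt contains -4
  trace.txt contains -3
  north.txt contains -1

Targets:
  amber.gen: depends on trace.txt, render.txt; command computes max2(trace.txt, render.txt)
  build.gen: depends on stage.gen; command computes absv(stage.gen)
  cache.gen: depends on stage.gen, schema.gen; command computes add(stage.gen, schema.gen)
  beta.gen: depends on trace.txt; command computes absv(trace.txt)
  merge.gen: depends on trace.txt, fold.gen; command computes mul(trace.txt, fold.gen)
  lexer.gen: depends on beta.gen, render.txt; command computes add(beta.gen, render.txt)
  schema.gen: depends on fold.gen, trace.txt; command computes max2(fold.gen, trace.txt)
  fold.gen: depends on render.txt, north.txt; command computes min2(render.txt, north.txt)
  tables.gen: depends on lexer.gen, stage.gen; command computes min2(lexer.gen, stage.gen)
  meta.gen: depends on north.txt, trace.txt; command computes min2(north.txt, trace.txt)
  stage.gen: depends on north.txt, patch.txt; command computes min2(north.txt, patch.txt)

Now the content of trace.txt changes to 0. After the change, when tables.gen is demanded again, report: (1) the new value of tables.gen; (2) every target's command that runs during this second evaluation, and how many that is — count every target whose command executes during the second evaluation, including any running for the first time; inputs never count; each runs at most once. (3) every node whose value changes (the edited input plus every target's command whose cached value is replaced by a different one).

First evaluation (everything demanded from the output):
  beta.gen = absv(-3) = 3
  lexer.gen = add(3, -4) = -1
  stage.gen = min2(-1, -8) = -8
  tables.gen = min2(-1, -8) = -8

Propagation after the edit:
  beta.gen: runs — trace.txt -3->0; result 0.
  lexer.gen: runs — beta.gen 3->0; result -4.
  tables.gen: runs — lexer.gen -1->-4; result -8 (same value as before).

New value of tables.gen: -8.
Target commands that run: beta.gen, lexer.gen, tables.gen — 3 in total.
Values that change: beta.gen, lexer.gen, trace.txt.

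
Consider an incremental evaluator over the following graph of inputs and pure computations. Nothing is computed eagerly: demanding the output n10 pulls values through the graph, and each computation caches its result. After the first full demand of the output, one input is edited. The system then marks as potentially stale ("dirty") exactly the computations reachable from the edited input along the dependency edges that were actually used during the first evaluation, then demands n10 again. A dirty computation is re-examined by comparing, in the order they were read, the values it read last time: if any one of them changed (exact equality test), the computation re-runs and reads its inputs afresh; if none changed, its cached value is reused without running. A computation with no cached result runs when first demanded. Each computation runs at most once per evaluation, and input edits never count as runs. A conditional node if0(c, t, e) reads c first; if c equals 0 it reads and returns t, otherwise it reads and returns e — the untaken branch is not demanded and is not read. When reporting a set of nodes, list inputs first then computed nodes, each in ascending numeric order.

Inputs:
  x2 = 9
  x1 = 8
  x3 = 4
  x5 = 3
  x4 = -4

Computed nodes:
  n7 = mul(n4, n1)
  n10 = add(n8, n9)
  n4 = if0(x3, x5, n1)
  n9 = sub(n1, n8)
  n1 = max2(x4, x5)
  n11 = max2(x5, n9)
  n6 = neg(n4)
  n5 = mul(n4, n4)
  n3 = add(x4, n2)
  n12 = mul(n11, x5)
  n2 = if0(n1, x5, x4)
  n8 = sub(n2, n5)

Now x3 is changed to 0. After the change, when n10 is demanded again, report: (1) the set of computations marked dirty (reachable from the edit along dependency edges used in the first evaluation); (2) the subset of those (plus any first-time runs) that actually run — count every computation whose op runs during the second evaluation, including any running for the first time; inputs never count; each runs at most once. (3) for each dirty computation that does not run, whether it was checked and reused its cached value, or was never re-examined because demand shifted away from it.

Dirty set: n4, n5, n8, n9, n10.
Run set: n4 (1 run).
Re-examined without running (cache reused): n5, n8, n9, n10.
The important point: n4 recomputes to an identical value, and the output ends up unchanged.

Initial pass — values computed on the first demand:
  n1 = max2(-4, 3) = 3
  n2 = if0(n1=3 -> else branch x4) = -4
  n4 = if0(x3=4 -> else branch n1) = 3
  n5 = mul(3, 3) = 9
  n8 = sub(-4, 9) = -13
  n9 = sub(3, -13) = 16
  n10 = add(-13, 16) = 3

Second demand — change propagation:
  n4: re-runs because x3 4->0; new result 3 (unchanged).
  n5: re-examined; everything it read last time is the same (n4 unchanged, n4 unchanged) — cache 9 kept, no run.
  n8: re-examined; everything it read last time is the same (n2 unchanged, n5 unchanged) — cache -13 kept, no run.
  n9: re-examined; everything it read last time is the same (n1 unchanged, n8 unchanged) — cache 16 kept, no run.
  n10: re-examined; everything it read last time is the same (n8 unchanged, n9 unchanged) — cache 3 kept, no run.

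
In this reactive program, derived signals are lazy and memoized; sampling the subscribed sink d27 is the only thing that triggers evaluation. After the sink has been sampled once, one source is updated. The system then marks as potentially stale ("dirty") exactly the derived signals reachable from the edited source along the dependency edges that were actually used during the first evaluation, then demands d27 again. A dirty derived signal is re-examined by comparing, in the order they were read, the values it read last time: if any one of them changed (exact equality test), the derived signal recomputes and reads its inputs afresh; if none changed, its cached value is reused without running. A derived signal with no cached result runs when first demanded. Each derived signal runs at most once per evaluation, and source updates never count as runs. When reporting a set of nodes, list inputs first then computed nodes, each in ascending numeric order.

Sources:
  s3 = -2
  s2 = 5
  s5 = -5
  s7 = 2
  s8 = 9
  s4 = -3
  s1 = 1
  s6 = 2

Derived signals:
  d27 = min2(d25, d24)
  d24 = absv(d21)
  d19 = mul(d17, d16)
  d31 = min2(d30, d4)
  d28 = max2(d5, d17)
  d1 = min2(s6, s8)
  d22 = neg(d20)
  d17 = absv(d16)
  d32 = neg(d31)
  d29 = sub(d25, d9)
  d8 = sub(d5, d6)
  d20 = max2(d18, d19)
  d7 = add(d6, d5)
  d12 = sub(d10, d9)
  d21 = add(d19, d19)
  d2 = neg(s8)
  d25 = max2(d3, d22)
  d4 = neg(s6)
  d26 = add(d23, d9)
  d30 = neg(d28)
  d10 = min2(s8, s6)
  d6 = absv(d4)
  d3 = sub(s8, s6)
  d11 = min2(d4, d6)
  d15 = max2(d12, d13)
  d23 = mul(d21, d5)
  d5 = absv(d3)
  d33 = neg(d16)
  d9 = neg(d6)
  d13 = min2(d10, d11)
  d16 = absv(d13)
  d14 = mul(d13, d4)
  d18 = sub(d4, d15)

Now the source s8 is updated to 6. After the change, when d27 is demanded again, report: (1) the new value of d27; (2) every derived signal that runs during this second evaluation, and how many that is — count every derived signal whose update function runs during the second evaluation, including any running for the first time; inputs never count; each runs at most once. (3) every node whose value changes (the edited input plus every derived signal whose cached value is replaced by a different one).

Demanding d27 again yields 4.
4 derived signals run: d3, d10, d25, d27.
The nodes whose values change: s8, d3, d25, d27.
Note where the cutoff bites: d12 is checked, finds nothing changed, and keeps its cache.

First demand of the output computes:
  d3 = sub(9, 2) = 7
  d4 = neg(2) = -2
  d6 = absv(-2) = 2
  d9 = neg(2) = -2
  d10 = min2(9, 2) = 2
  d11 = min2(-2, 2) = -2
  d12 = sub(2, -2) = 4
  d13 = min2(2, -2) = -2
  d15 = max2(4, -2) = 4
  d16 = absv(-2) = 2
  d17 = absv(2) = 2
  d18 = sub(-2, 4) = -6
  d19 = mul(2, 2) = 4
  d20 = max2(-6, 4) = 4
  d21 = add(4, 4) = 8
  d22 = neg(4) = -4
  d24 = absv(8) = 8
  d25 = max2(7, -4) = 7
  d27 = min2(7, 8) = 7

After the edit, cleaning proceeds:
  d3: a read changed (s8 9->6) — executes, giving 4.
  d10: a read changed (s8 9->6) — executes, giving 2 — identical to its old value.
  d12: dirty, but its reads are unchanged (d10 unchanged, d9 unchanged); cached 4 stands.
  d13: dirty, but its reads are unchanged (d10 unchanged, d11 unchanged); cached -2 stands.
  d15: dirty, but its reads are unchanged (d12 unchanged, d13 unchanged); cached 4 stands.
  d16: dirty, but its reads are unchanged (d13 unchanged); cached 2 stands.
  d17: dirty, but its reads are unchanged (d16 unchanged); cached 2 stands.
  d18: dirty, but its reads are unchanged (d4 unchanged, d15 unchanged); cached -6 stands.
  d19: dirty, but its reads are unchanged (d17 unchanged, d16 unchanged); cached 4 stands.
  d20: dirty, but its reads are unchanged (d18 unchanged, d19 unchanged); cached 4 stands.
  d21: dirty, but its reads are unchanged (d19 unchanged, d19 unchanged); cached 8 stands.
  d22: dirty, but its reads are unchanged (d20 unchanged); cached -4 stands.
  d24: dirty, but its reads are unchanged (d21 unchanged); cached 8 stands.
  d25: a read changed (d3 7->4) — executes, giving 4.
  d27: a read changed (d25 7->4) — executes, giving 4.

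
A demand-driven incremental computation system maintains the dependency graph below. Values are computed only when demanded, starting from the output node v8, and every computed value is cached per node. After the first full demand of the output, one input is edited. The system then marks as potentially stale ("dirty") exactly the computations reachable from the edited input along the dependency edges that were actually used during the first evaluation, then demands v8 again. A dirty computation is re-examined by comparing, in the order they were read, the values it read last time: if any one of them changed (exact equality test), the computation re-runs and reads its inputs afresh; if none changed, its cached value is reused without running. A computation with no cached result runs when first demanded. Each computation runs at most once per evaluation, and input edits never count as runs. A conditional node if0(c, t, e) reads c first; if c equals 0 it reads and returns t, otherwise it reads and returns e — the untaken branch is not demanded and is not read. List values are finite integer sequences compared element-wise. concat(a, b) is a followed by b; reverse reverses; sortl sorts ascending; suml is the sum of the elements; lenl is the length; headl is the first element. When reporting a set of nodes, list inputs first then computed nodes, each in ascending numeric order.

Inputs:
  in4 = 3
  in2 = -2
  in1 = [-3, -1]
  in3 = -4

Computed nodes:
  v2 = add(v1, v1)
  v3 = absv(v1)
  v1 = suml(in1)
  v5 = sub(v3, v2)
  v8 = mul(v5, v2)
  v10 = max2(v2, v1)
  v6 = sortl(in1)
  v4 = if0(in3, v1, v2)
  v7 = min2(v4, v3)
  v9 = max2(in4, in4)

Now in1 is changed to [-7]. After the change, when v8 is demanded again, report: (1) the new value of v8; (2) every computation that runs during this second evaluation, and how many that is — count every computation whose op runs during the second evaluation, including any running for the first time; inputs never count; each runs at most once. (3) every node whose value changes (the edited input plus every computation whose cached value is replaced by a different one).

New value of v8: -294.
Computations that run: v1, v2, v3, v5, v8 — 5 in total.
Values that change: in1, v1, v2, v3, v5, v8.

First evaluation (everything demanded from the output):
  v1 = suml([-3, -1]) = -4
  v2 = add(-4, -4) = -8
  v3 = absv(-4) = 4
  v5 = sub(4, -8) = 12
  v8 = mul(12, -8) = -96

Propagation after the edit:
  v1: runs — in1 [-3, -1]->[-7]; result -7.
  v2: runs — v1 -4->-7; v1 -4->-7; result -14.
  v3: runs — v1 -4->-7; result 7.
  v5: runs — v3 4->7; v2 -8->-14; result 21.
  v8: runs — v5 12->21; v2 -8->-14; result -294.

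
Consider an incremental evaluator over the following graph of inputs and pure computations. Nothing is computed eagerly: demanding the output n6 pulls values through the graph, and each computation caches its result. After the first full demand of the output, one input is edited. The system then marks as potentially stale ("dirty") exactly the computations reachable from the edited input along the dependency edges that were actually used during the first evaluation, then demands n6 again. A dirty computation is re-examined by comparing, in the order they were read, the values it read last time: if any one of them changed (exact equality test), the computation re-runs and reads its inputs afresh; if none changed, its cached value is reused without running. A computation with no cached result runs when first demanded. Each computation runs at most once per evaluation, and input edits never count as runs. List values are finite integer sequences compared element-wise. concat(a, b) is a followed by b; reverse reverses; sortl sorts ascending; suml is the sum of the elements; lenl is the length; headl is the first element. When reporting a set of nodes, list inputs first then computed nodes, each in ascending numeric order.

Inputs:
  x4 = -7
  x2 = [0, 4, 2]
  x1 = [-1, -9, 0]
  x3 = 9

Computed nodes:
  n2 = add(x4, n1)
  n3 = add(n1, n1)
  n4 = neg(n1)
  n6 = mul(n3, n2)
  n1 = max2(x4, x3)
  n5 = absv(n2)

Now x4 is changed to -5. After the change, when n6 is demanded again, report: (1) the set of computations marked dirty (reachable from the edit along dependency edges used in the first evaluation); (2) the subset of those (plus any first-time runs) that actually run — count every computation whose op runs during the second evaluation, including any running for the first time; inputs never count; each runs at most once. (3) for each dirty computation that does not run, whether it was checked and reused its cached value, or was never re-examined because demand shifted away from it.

Dirty set: n1, n2, n3, n6.
Run set: n1, n2, n6 (3 run).
Re-examined without running (cache reused): n3.
The important point: at n3 every value read last time is unchanged, so the dirty flag clears without a run.

Initial pass — values computed on the first demand:
  n1 = max2(-7, 9) = 9
  n2 = add(-7, 9) = 2
  n3 = add(9, 9) = 18
  n6 = mul(18, 2) = 36

Second demand — change propagation:
  n1: re-runs because x4 -7->-5; new result 9 (unchanged).
  n2: re-runs because x4 -7->-5; new result 4.
  n3: re-examined; everything it read last time is the same (n1 unchanged, n1 unchanged) — cache 18 kept, no run.
  n6: re-runs because n2 2->4; new result 72.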